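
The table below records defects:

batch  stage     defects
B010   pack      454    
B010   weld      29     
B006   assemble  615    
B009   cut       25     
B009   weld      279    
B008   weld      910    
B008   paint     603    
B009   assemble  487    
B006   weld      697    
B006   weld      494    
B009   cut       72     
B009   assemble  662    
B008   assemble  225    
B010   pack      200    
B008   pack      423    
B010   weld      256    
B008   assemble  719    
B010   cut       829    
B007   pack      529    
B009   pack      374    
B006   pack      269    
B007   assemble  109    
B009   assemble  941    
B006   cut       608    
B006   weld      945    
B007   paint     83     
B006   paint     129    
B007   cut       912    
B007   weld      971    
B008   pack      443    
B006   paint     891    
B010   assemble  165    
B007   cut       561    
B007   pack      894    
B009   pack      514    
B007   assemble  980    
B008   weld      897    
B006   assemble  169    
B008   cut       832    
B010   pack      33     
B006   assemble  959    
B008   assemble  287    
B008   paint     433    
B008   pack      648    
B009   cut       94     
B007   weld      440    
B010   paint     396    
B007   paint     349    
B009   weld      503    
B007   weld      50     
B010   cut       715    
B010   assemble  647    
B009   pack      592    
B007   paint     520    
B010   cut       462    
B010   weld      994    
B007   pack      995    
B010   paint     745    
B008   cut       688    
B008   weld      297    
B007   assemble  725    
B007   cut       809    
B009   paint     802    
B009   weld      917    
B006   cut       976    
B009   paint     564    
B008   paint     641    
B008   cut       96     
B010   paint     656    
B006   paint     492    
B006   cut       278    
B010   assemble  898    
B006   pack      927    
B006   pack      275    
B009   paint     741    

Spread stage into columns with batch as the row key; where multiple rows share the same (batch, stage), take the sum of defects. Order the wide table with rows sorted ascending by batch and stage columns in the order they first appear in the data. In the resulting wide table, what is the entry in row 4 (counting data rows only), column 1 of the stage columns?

1480

With rows sorted ascending by batch, row 4 is batch=B009. stage columns in first-appearance order: pack, weld, assemble, cut, paint; column 1 is pack.
Long rows with batch=B009, stage=pack: 374 + 514 + 592 = 1480.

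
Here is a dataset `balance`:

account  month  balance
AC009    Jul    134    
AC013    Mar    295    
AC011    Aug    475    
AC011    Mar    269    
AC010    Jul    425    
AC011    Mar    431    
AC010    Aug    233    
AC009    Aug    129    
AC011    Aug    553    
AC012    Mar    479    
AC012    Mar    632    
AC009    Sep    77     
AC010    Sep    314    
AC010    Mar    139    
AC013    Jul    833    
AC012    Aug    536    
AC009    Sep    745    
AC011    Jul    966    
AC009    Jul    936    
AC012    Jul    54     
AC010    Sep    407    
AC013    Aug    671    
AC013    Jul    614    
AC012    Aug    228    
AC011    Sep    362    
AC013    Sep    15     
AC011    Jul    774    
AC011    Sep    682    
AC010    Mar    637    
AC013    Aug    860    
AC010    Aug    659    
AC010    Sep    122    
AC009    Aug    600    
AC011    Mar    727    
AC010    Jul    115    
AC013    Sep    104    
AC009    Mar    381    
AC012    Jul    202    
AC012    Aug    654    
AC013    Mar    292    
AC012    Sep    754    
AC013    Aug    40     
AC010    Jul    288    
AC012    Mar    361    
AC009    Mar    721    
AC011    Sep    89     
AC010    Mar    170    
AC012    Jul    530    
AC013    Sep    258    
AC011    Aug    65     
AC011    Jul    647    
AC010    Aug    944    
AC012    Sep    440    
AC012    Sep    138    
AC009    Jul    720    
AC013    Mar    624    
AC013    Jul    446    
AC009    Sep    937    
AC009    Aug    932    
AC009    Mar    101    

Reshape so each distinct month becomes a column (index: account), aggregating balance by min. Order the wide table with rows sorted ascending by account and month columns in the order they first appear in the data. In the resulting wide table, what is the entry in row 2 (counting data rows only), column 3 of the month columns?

233

With rows sorted ascending by account, row 2 is account=AC010. month columns in first-appearance order: Jul, Mar, Aug, Sep; column 3 is Aug.
Long rows with account=AC010, month=Aug: min(233, 659, 944) = 233.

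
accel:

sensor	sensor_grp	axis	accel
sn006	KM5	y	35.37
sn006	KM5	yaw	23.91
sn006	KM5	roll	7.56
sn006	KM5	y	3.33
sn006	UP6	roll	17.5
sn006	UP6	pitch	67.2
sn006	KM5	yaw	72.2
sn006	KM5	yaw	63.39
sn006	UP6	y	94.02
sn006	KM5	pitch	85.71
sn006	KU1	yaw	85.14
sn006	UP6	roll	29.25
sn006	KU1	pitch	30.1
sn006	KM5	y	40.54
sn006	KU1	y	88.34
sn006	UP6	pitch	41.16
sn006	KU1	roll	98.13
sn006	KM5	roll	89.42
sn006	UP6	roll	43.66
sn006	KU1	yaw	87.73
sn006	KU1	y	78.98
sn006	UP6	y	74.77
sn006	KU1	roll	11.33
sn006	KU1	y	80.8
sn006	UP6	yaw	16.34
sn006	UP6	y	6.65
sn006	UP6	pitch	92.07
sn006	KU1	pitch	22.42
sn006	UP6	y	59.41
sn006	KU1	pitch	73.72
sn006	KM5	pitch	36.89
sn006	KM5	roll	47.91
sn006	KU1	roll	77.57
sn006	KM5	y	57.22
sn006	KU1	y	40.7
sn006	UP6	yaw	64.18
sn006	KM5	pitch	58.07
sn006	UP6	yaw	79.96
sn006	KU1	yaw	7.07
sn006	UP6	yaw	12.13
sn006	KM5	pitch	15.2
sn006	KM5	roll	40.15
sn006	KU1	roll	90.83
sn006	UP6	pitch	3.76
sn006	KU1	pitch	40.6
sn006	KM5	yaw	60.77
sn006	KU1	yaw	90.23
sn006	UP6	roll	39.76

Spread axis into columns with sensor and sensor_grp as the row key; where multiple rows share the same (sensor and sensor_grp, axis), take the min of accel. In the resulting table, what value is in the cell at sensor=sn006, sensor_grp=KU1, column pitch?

22.42

Rows with sensor=sn006, sensor_grp=KU1 and axis=pitch: accel values are 30.1, 22.42, 73.72, 40.6.
min(30.1, 22.42, 73.72, 40.6) = 22.42.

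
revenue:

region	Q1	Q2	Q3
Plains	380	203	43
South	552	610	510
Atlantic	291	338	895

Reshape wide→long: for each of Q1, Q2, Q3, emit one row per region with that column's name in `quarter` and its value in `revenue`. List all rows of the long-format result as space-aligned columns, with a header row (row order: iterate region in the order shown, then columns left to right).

region    quarter  revenue
Plains    Q1       380    
Plains    Q2       203    
Plains    Q3       43     
South     Q1       552    
South     Q2       610    
South     Q3       510    
Atlantic  Q1       291    
Atlantic  Q2       338    
Atlantic  Q3       895    

Each (region, column) pair becomes one row: 3 × 3 = 9 rows.
For example, (Plains, Q1) → revenue=380.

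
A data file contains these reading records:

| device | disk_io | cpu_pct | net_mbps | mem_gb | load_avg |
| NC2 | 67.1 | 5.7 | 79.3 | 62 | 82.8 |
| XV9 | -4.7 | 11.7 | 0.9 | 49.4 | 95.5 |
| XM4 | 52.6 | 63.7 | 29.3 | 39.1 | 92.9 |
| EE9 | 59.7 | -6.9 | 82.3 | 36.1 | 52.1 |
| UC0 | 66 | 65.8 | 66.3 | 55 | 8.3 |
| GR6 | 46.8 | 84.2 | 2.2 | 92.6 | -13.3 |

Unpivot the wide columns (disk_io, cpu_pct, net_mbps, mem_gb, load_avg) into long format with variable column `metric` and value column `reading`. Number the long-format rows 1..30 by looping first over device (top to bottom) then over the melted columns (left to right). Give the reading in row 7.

11.7

30 rows total (6 × 5). Row 7: index ⌊(7-1)/5⌋ = 1 into device → XV9; (7-1) mod 5 = 1 into the melted columns → cpu_pct.
So row 7 is (XV9, cpu_pct, 11.7); reading = 11.7.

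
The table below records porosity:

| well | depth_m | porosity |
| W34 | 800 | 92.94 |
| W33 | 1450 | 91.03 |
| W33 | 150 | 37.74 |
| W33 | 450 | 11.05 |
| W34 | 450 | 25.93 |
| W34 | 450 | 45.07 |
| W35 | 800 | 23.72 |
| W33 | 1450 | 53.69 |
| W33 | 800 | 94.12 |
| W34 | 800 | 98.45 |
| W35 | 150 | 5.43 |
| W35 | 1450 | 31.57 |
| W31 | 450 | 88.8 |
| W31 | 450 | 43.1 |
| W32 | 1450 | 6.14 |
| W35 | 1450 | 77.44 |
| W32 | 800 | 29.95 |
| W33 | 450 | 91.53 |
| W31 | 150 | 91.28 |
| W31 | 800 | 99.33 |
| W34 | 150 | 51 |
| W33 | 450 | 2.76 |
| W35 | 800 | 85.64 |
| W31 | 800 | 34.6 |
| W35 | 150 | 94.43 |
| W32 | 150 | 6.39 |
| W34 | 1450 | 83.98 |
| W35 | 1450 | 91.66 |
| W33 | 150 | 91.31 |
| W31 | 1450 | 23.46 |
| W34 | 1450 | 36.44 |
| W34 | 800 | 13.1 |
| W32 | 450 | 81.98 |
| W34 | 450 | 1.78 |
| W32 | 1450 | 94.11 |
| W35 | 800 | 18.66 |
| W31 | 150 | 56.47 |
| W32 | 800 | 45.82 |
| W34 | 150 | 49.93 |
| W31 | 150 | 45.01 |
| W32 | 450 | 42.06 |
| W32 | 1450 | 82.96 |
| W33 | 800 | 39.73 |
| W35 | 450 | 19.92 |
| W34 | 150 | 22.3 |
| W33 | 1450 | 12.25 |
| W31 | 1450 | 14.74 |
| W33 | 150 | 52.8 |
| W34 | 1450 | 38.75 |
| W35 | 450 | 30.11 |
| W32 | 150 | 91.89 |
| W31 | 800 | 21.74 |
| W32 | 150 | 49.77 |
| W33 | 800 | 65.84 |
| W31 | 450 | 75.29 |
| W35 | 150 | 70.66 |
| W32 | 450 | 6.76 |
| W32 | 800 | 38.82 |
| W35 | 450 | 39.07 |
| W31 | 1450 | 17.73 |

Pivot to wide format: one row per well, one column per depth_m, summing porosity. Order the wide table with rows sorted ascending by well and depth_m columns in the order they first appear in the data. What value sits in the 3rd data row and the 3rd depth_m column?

181.85

With rows sorted ascending by well, row 3 is well=W33. depth_m columns in first-appearance order: 800, 1450, 150, 450; column 3 is 150.
Long rows with well=W33, depth_m=150: 37.74 + 91.31 + 52.8 = 181.85.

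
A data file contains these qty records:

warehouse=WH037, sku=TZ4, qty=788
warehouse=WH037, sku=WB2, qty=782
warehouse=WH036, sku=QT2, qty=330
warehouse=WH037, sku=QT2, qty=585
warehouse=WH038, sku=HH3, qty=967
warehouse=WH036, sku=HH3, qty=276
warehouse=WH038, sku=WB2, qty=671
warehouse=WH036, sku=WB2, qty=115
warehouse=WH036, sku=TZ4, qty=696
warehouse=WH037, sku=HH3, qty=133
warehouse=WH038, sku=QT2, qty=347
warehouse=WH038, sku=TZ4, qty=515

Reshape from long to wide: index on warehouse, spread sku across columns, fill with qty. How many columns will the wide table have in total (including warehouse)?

5

1 column for warehouse plus 4 distinct sku values → 5 columns.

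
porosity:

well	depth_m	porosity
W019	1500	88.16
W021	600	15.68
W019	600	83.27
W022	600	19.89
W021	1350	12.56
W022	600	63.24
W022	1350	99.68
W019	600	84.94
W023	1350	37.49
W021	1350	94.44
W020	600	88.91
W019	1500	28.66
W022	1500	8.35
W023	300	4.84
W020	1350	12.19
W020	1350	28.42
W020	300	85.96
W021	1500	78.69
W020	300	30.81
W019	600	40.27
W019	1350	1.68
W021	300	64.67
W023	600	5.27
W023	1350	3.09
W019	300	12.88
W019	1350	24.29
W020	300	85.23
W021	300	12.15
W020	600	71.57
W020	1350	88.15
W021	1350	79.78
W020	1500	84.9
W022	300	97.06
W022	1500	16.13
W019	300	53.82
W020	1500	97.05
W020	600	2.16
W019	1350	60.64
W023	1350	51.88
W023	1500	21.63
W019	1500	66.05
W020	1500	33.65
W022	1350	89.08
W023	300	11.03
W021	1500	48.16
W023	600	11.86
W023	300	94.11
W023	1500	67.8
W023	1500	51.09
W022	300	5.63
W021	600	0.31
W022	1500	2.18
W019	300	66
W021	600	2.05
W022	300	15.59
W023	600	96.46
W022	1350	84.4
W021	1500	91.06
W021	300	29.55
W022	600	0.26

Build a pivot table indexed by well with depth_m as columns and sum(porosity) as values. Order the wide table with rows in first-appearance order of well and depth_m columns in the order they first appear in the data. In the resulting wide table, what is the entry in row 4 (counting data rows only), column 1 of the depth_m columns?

With rows in first-appearance order of well, row 4 is well=W023. depth_m columns in first-appearance order: 1500, 600, 1350, 300; column 1 is 1500.
Long rows with well=W023, depth_m=1500: 21.63 + 67.8 + 51.09 = 140.52.

140.52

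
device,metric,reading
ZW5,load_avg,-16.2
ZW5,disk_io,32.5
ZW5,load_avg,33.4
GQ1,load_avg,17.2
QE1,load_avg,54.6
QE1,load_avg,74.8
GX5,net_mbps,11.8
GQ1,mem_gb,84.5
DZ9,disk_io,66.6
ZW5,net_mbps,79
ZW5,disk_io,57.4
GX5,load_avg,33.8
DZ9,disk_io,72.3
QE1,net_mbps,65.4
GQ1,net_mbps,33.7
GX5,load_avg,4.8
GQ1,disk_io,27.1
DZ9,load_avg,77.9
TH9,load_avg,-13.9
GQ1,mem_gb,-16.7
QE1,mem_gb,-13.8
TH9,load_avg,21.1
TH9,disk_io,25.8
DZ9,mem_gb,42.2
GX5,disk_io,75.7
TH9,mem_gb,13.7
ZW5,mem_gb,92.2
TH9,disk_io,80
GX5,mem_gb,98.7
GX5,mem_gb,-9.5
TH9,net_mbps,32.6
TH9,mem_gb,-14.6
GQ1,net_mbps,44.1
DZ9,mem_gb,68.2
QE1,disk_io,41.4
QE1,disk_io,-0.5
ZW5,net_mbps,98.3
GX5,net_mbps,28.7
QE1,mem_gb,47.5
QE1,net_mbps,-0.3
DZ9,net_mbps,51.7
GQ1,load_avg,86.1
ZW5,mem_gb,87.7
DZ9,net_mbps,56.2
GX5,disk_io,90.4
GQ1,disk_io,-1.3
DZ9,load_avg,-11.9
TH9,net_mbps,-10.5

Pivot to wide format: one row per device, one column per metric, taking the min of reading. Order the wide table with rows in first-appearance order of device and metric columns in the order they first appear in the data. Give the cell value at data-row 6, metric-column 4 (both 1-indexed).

With rows in first-appearance order of device, row 6 is device=TH9. metric columns in first-appearance order: load_avg, disk_io, net_mbps, mem_gb; column 4 is mem_gb.
Long rows with device=TH9, metric=mem_gb: min(13.7, -14.6) = -14.6.

-14.6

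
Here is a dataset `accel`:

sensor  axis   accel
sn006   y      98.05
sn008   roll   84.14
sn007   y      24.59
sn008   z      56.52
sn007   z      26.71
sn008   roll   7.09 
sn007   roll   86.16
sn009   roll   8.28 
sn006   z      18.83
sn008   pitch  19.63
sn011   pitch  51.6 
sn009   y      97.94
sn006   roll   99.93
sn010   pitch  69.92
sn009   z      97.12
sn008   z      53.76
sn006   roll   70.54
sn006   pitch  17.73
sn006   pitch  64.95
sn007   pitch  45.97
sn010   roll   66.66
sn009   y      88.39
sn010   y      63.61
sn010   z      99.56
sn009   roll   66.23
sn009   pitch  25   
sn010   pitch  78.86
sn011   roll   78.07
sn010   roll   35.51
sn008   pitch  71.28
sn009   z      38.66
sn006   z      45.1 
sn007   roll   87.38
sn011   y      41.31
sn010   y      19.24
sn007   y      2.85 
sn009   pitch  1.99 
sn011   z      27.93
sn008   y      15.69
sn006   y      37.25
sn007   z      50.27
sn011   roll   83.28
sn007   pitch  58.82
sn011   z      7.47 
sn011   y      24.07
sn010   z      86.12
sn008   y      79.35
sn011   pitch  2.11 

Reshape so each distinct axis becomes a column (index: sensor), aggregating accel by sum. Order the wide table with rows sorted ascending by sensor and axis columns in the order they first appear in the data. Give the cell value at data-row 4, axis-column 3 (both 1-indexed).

135.78

With rows sorted ascending by sensor, row 4 is sensor=sn009. axis columns in first-appearance order: y, roll, z, pitch; column 3 is z.
Long rows with sensor=sn009, axis=z: 97.12 + 38.66 = 135.78.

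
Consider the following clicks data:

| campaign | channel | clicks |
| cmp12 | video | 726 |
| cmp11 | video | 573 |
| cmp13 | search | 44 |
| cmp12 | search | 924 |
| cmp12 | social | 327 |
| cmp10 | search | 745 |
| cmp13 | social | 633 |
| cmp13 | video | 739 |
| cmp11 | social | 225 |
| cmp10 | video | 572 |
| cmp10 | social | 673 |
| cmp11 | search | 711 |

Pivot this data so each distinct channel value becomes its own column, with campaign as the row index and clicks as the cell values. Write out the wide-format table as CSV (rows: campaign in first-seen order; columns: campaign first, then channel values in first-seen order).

campaign,video,search,social
cmp12,726,924,327
cmp11,573,711,225
cmp13,739,44,633
cmp10,572,745,673

Columns: campaign plus the 3 distinct channel values (video, search, social).
For example, row cmp12 column video takes clicks=726 from the long row (cmp12, video).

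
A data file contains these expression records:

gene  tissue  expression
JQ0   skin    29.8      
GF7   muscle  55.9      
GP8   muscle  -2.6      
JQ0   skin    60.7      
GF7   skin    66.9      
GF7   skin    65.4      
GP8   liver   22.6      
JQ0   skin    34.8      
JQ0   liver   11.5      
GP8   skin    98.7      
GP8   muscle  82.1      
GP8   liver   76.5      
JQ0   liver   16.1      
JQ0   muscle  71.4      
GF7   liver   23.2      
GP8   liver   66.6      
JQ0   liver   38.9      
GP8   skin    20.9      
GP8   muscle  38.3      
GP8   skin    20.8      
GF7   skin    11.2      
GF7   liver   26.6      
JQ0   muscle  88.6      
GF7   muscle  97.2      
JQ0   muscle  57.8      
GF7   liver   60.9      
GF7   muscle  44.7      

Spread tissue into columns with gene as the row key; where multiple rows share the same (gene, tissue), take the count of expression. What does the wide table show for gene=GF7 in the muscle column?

Rows with gene=GF7 and tissue=muscle: expression values are 55.9, 97.2, 44.7.
3 rows match — count = 3.

3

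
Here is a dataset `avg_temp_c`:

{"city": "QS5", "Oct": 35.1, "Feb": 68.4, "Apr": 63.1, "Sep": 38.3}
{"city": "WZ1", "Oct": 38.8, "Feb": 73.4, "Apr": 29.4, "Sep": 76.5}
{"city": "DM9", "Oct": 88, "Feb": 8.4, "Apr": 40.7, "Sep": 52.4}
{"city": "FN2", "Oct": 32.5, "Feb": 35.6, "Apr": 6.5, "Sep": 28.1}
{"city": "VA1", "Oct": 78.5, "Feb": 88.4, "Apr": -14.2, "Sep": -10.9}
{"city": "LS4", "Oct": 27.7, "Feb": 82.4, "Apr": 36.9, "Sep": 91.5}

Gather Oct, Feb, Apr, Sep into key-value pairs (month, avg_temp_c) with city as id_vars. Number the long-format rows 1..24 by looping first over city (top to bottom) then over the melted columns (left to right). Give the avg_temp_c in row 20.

24 rows total (6 × 4). Row 20: index ⌊(20-1)/4⌋ = 4 into city → VA1; (20-1) mod 4 = 3 into the melted columns → Sep.
So row 20 is (VA1, Sep, -10.9); avg_temp_c = -10.9.

-10.9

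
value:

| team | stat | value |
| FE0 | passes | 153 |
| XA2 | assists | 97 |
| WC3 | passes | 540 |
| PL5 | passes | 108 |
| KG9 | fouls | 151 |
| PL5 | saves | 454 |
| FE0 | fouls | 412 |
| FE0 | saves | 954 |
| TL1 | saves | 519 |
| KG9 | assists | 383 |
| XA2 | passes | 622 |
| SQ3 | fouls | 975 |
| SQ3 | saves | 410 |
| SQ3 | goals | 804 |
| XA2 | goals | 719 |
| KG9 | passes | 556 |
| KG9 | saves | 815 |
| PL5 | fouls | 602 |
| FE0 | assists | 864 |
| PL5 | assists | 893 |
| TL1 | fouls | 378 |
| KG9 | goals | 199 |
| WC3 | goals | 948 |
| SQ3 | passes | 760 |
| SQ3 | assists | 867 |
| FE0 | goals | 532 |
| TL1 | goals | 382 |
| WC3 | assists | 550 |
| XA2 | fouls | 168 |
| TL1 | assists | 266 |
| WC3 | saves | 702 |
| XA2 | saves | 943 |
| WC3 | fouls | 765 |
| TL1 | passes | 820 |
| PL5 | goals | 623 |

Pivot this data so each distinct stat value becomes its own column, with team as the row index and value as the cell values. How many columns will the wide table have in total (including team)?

6

1 column for team plus 5 distinct stat values → 6 columns.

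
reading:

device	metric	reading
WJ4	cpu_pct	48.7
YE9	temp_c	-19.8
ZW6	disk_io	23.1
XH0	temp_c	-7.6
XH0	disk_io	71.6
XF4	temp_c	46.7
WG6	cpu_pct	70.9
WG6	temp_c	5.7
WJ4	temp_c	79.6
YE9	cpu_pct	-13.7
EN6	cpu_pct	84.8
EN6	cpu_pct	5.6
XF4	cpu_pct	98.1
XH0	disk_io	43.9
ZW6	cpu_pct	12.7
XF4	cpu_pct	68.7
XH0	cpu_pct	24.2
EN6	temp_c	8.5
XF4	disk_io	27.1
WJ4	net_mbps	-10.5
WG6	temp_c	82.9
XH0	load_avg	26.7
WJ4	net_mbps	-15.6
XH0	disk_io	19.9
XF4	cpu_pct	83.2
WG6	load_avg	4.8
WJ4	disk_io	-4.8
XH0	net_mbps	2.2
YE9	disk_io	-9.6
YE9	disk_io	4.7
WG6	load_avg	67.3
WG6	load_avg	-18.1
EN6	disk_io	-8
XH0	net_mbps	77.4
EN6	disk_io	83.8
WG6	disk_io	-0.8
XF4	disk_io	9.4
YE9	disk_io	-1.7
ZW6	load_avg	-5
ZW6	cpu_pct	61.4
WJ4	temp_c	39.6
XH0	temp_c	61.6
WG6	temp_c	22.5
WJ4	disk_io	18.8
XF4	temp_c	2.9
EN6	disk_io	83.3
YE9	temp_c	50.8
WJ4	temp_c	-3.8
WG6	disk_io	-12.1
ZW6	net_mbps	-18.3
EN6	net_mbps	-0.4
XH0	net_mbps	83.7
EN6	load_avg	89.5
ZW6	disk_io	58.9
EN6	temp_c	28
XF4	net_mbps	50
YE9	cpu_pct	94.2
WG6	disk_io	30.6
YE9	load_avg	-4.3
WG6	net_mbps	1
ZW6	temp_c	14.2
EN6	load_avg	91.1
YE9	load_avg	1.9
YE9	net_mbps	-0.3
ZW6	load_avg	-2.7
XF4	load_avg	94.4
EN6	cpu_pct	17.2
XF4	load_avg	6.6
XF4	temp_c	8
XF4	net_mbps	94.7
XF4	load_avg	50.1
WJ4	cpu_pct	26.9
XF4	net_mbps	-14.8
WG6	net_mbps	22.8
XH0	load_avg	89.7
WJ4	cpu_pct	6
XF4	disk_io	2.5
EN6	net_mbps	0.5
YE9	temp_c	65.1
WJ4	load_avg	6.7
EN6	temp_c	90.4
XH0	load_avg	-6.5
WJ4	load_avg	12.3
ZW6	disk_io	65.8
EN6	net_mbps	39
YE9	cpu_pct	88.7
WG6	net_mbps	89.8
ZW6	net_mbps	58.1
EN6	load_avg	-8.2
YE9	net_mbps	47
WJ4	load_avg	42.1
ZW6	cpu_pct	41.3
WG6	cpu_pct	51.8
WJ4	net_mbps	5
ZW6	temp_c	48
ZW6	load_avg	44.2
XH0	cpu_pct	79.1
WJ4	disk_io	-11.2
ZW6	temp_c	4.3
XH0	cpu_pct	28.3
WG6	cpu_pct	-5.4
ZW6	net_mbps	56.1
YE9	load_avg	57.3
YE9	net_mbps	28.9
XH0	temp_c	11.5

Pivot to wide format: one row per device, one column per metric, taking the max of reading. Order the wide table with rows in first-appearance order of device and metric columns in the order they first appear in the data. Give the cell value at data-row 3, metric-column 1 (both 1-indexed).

With rows in first-appearance order of device, row 3 is device=ZW6. metric columns in first-appearance order: cpu_pct, temp_c, disk_io, net_mbps, load_avg; column 1 is cpu_pct.
Long rows with device=ZW6, metric=cpu_pct: max(12.7, 61.4, 41.3) = 61.4.

61.4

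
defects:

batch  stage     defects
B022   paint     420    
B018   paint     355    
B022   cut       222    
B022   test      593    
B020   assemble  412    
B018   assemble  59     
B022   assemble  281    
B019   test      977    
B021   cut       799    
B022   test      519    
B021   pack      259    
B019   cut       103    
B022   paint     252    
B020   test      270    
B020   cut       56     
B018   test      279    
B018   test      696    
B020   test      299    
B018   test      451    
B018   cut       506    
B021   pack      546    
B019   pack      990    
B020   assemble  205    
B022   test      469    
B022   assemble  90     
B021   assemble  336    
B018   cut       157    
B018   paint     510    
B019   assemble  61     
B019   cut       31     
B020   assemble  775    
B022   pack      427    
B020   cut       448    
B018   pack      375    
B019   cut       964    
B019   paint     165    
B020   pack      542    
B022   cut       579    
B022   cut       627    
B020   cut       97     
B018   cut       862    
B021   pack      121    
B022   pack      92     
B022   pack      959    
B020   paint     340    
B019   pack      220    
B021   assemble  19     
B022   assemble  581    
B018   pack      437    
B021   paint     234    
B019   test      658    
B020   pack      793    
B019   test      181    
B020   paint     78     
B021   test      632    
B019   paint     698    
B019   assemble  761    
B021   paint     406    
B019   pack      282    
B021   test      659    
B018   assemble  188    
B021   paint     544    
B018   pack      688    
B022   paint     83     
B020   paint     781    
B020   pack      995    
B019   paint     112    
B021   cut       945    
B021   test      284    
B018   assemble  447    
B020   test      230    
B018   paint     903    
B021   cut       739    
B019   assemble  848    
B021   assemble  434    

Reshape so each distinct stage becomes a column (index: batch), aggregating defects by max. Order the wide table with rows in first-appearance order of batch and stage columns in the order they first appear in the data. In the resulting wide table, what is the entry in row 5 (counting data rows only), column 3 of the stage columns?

659

With rows in first-appearance order of batch, row 5 is batch=B021. stage columns in first-appearance order: paint, cut, test, assemble, pack; column 3 is test.
Long rows with batch=B021, stage=test: max(632, 659, 284) = 659.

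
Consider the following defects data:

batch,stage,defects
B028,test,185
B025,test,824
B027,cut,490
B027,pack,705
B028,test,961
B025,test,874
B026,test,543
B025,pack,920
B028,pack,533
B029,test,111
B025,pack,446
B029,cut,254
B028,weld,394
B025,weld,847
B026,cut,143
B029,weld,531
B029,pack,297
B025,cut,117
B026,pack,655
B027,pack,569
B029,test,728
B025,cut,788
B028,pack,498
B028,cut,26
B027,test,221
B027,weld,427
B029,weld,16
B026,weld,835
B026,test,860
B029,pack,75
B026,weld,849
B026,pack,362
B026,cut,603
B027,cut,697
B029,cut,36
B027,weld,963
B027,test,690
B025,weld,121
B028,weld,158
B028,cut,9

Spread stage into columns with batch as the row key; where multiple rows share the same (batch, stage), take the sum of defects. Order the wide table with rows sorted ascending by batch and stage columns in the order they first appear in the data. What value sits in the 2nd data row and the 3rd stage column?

1017

With rows sorted ascending by batch, row 2 is batch=B026. stage columns in first-appearance order: test, cut, pack, weld; column 3 is pack.
Long rows with batch=B026, stage=pack: 655 + 362 = 1017.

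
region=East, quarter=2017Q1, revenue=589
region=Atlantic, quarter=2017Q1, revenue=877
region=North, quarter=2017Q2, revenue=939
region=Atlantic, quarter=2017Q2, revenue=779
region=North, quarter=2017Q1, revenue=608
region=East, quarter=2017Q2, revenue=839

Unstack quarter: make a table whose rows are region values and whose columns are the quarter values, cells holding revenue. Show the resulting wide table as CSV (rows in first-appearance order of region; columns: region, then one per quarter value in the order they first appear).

region,2017Q1,2017Q2
East,589,839
Atlantic,877,779
North,608,939

Columns: region plus the 2 distinct quarter values (2017Q1, 2017Q2).
For example, row East column 2017Q1 takes revenue=589 from the long row (East, 2017Q1).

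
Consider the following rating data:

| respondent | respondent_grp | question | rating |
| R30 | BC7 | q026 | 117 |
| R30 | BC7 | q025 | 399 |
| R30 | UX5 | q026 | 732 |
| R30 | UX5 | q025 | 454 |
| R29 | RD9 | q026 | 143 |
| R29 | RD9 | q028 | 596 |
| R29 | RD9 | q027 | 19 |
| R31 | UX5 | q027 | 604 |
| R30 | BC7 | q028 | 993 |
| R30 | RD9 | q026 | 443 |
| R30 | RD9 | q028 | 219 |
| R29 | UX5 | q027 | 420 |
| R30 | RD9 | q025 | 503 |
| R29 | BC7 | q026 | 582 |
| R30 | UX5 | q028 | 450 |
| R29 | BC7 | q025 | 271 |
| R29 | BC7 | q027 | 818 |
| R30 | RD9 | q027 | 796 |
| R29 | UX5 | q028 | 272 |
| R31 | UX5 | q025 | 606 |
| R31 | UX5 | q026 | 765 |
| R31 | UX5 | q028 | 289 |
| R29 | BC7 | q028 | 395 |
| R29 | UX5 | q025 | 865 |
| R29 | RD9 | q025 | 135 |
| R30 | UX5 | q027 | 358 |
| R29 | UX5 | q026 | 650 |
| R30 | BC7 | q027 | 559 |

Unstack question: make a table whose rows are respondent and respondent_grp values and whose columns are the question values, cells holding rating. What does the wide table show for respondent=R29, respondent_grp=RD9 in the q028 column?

596

Wide layout: rows indexed by respondent and respondent_grp, columns are the 4 distinct question values (q026, q025, q028, q027).
Cell (respondent=R29, respondent_grp=RD9, question=q028) draws from the long row where respondent=R29, respondent_grp=RD9 and question=q028, which has rating=596.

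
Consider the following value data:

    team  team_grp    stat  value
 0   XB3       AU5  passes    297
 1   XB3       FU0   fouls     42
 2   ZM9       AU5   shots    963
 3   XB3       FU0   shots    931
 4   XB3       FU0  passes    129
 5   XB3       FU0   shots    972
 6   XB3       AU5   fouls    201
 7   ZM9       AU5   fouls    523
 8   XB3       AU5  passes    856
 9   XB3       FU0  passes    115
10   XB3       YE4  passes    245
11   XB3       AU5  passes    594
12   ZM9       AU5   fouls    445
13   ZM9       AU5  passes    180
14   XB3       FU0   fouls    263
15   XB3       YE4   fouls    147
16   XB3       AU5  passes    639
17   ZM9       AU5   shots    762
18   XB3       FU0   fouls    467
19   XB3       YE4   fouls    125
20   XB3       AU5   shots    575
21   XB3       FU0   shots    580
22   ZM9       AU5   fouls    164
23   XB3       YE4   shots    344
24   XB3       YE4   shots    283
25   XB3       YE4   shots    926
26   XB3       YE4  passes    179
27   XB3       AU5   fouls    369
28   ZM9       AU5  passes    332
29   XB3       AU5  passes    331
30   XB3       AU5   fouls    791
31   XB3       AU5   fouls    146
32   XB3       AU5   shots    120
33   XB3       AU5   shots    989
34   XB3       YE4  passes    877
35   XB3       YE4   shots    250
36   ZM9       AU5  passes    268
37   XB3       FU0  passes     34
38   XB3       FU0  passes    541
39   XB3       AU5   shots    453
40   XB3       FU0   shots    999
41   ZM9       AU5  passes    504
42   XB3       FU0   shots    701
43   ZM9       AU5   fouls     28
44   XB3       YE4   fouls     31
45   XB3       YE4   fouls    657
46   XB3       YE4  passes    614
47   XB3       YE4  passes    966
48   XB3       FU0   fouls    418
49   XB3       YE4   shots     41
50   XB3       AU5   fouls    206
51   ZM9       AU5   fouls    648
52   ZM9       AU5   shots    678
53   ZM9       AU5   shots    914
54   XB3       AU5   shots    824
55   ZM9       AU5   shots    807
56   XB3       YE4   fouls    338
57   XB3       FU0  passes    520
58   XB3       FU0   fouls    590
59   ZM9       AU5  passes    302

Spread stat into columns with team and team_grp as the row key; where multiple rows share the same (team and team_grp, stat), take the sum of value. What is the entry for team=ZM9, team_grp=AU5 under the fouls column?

Rows with team=ZM9, team_grp=AU5 and stat=fouls: value values are 523, 445, 164, 28, 648.
523 + 445 + 164 + 28 + 648 = 1808.

1808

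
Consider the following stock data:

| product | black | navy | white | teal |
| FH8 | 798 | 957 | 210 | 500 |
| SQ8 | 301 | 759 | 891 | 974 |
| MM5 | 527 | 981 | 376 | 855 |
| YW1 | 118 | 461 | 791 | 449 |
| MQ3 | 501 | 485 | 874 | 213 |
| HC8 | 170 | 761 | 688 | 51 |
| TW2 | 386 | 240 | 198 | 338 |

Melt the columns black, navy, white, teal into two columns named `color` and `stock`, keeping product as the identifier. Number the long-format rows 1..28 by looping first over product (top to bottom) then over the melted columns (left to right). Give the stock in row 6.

759

28 rows total (7 × 4). Row 6: index ⌊(6-1)/4⌋ = 1 into product → SQ8; (6-1) mod 4 = 1 into the melted columns → navy.
So row 6 is (SQ8, navy, 759); stock = 759.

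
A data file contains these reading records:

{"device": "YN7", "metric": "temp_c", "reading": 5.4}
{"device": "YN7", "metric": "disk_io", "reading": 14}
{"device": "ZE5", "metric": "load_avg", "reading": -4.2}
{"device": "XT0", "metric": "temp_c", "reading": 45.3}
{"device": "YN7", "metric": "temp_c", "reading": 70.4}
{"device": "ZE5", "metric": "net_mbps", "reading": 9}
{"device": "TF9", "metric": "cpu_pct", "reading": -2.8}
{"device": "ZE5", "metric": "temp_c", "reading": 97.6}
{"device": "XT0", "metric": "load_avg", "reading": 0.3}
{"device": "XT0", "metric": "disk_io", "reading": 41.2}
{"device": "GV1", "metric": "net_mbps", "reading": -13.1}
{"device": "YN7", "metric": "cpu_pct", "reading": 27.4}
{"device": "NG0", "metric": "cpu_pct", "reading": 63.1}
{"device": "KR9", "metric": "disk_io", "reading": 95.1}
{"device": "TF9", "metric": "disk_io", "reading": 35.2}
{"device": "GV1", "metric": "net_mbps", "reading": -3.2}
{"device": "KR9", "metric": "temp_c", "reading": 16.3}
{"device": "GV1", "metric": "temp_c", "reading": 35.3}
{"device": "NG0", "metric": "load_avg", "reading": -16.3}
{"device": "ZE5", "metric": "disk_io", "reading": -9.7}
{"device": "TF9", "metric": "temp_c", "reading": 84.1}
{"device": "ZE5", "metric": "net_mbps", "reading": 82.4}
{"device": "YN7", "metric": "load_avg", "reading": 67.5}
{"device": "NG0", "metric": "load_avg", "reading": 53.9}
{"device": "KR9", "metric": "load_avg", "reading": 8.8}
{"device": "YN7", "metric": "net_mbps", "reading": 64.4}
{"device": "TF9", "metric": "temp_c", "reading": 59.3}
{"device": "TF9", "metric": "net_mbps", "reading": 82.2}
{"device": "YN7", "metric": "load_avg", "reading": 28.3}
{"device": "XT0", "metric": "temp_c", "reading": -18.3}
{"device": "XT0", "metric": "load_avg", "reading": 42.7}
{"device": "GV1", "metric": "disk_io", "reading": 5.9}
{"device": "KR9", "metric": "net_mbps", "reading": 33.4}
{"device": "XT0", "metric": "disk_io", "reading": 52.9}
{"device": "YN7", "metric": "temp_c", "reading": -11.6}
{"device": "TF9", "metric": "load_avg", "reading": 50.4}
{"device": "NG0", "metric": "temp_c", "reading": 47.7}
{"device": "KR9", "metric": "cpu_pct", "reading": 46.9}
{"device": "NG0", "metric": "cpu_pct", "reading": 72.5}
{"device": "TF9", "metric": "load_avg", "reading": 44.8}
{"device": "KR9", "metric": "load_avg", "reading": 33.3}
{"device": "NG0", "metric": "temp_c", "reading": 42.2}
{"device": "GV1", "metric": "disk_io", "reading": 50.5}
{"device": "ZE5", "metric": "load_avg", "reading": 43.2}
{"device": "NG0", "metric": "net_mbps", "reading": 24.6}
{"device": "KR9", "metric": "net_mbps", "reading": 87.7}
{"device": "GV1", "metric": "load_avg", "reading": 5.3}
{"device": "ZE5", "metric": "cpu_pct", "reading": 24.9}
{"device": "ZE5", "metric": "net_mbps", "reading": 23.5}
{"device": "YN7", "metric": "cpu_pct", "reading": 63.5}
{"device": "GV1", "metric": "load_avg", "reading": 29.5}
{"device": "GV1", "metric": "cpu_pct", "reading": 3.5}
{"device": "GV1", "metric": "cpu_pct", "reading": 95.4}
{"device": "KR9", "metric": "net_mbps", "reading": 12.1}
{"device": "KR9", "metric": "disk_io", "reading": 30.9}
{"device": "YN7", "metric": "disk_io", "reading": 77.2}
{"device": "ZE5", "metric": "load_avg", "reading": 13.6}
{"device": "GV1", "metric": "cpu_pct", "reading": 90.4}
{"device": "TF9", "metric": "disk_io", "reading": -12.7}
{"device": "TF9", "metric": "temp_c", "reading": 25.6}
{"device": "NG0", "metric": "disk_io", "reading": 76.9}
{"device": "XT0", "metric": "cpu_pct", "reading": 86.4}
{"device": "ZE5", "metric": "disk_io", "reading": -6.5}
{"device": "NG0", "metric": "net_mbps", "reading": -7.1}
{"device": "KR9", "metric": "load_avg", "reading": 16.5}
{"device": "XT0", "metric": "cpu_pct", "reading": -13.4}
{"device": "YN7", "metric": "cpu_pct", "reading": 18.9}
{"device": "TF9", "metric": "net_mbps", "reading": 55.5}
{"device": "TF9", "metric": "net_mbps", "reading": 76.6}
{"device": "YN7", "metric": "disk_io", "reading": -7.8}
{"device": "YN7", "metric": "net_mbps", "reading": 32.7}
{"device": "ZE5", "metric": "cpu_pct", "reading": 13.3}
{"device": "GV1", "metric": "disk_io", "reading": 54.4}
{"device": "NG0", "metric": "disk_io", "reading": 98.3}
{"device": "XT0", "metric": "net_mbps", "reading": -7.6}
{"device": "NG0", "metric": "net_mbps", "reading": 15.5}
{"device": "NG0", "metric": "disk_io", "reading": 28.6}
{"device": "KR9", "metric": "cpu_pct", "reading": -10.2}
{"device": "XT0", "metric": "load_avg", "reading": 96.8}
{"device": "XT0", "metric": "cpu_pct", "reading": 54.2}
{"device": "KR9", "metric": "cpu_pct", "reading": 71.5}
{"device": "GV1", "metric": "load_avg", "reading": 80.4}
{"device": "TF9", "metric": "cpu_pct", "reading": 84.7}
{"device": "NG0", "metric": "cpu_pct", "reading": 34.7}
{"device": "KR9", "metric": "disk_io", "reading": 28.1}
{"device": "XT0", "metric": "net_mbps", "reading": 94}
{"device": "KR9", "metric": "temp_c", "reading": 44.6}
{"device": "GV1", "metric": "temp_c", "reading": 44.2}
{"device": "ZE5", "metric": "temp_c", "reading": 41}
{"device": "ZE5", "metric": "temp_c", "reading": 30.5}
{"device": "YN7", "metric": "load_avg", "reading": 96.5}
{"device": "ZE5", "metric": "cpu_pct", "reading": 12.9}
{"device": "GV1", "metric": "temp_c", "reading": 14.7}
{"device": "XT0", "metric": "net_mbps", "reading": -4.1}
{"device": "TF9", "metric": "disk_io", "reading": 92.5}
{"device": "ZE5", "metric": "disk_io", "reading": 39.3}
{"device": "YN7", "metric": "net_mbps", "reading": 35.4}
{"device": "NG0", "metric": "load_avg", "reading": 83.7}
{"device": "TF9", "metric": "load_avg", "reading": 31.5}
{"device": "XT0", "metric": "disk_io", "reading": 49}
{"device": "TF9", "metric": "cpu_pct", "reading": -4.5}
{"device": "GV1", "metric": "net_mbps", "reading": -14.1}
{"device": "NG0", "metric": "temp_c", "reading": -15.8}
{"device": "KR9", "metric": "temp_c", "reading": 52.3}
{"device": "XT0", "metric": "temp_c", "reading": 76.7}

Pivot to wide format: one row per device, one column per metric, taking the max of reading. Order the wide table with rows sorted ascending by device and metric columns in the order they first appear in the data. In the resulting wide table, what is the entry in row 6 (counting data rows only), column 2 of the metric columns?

77.2

With rows sorted ascending by device, row 6 is device=YN7. metric columns in first-appearance order: temp_c, disk_io, load_avg, net_mbps, cpu_pct; column 2 is disk_io.
Long rows with device=YN7, metric=disk_io: max(14, 77.2, -7.8) = 77.2.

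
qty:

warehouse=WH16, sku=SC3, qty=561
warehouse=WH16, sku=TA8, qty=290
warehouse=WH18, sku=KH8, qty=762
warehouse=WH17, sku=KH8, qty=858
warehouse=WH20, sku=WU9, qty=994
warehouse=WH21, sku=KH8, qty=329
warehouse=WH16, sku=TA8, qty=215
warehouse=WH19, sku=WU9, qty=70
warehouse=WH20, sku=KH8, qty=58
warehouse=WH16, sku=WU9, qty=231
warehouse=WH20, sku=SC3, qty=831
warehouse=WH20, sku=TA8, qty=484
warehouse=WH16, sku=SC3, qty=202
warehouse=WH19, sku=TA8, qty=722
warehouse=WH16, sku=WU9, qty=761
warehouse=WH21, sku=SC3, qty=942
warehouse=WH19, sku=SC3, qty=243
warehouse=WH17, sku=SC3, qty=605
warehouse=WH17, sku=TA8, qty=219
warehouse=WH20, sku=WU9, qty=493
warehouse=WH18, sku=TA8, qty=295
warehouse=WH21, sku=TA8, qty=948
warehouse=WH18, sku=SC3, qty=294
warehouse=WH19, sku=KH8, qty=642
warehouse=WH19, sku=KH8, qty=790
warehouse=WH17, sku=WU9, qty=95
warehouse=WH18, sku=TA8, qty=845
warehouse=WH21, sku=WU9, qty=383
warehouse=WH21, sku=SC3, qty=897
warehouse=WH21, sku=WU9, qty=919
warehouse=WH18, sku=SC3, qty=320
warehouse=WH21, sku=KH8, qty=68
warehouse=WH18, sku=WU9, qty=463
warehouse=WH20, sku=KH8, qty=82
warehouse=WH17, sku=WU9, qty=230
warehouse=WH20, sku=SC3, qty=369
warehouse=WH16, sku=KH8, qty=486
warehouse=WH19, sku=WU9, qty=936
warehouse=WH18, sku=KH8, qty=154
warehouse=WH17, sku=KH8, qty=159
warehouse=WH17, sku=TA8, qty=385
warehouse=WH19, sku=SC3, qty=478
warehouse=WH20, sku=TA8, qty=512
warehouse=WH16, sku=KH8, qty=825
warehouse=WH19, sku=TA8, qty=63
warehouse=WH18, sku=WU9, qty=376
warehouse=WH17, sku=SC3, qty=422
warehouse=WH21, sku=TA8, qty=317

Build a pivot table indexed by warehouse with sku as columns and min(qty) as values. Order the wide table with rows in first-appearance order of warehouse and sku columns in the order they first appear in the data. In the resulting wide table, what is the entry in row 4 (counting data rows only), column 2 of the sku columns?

With rows in first-appearance order of warehouse, row 4 is warehouse=WH20. sku columns in first-appearance order: SC3, TA8, KH8, WU9; column 2 is TA8.
Long rows with warehouse=WH20, sku=TA8: min(484, 512) = 484.

484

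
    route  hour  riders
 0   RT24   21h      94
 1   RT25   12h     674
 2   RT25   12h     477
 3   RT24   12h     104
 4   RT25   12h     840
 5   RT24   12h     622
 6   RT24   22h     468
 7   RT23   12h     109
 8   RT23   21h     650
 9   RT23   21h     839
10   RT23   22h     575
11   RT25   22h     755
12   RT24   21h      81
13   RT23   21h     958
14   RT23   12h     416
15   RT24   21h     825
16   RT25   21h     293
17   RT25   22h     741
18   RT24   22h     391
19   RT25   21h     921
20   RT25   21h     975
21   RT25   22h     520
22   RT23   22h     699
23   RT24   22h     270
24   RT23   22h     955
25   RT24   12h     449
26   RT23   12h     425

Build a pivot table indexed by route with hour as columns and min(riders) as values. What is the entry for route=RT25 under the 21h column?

Rows with route=RT25 and hour=21h: riders values are 293, 921, 975.
min(293, 921, 975) = 293.

293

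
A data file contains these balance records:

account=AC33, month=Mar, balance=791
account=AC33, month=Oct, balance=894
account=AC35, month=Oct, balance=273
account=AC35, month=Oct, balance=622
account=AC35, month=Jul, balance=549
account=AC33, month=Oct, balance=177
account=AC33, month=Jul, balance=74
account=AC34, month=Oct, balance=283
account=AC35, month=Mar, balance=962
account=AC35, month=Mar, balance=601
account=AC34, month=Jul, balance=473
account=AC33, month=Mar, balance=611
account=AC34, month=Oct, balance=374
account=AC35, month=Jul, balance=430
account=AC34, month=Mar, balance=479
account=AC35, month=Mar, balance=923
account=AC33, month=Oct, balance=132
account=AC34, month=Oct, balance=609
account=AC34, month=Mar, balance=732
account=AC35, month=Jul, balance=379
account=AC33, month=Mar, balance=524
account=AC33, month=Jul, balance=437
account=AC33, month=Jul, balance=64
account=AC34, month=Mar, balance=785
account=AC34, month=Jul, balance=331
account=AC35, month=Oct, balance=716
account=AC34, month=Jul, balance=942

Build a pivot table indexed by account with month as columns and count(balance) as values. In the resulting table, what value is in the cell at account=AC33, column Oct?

Rows with account=AC33 and month=Oct: balance values are 894, 177, 132.
3 rows match — count = 3.

3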